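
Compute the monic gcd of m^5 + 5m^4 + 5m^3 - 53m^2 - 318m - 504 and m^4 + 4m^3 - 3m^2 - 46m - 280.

m^3 - m^2 + 2m - 56

Euclidean algorithm in ℚ[m]:
  m^5 + 5m^4 + 5m^3 - 53m^2 - 318m - 504 = (m + 1)(m^4 + 4m^3 - 3m^2 - 46m - 280) + (4m^3 - 4m^2 + 8m - 224)
  m^4 + 4m^3 - 3m^2 - 46m - 280 = ((1/4)m + 5/4)(4m^3 - 4m^2 + 8m - 224) + (0)
Last nonzero remainder: 4m^3 - 4m^2 + 8m - 224. Dividing through by 4 gives the monic gcd m^3 - m^2 + 2m - 56.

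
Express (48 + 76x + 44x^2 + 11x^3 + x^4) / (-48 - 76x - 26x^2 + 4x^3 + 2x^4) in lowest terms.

(8 + 6x + x^2)/(-8 - 6x + 2x^2)

Repeated division with remainder:
  x^4 + 11x^3 + 44x^2 + 76x + 48 = (1/2)(2x^4 + 4x^3 - 26x^2 - 76x - 48) + (9x^3 + 57x^2 + 114x + 72)
  2x^4 + 4x^3 - 26x^2 - 76x - 48 = ((2/9)x - 26/27)(9x^3 + 57x^2 + 114x + 72) + ((32/9)x^2 + (160/9)x + 64/3)
  9x^3 + 57x^2 + 114x + 72 = ((81/32)x + 27/8)((32/9)x^2 + (160/9)x + 64/3) + (0)
Last nonzero remainder: (32/9)x^2 + (160/9)x + 64/3. Dividing through by 32/9 gives the monic gcd x^2 + 5x + 6.
Cancel x^2 + 5x + 6 from numerator and denominator to get the reduced form.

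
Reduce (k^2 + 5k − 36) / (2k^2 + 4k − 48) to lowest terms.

(k + 9)/(2k + 12)

By polynomial division,
  k^2 + 5k − 36 = (1/2)(2k^2 + 4k − 48) + (3k − 12)
  2k^2 + 4k − 48 = ((2/3)k + 4)(3k − 12) + (0)
Last nonzero remainder: 3k − 12. Dividing through by 3 gives the monic gcd k − 4.
Cancel k − 4 from numerator and denominator to get the reduced form.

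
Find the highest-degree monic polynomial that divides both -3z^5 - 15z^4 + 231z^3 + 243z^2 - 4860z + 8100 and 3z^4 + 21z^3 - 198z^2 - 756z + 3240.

Apply the Euclidean algorithm:
  -3z^5 - 15z^4 + 231z^3 + 243z^2 - 4860z + 8100 = (-z + 2)(3z^4 + 21z^3 - 198z^2 - 756z + 3240) + (-9z^3 - 117z^2 - 108z + 1620)
  3z^4 + 21z^3 - 198z^2 - 756z + 3240 = (-(1/3)z + 2)(-9z^3 - 117z^2 - 108z + 1620) + (0)
Last nonzero remainder: -9z^3 - 117z^2 - 108z + 1620. Dividing through by -9 gives the monic gcd z^3 + 13z^2 + 12z - 180.

z^3 + 13z^2 + 12z - 180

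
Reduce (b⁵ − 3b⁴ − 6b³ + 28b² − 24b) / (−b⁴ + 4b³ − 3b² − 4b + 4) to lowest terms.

(−b³ − b² + 6b)/(b² − 1)

Euclidean algorithm in ℚ[b]:
  b⁵ − 3b⁴ − 6b³ + 28b² − 24b = (−b − 1)(−b⁴ + 4b³ − 3b² − 4b + 4) + (−5b³ + 21b² − 24b + 4)
  −b⁴ + 4b³ − 3b² − 4b + 4 = ((1/5)b + 1/25)(−5b³ + 21b² − 24b + 4) + ((24/25)b² − (96/25)b + 96/25)
  −5b³ + 21b² − 24b + 4 = (−(125/24)b + 25/24)((24/25)b² − (96/25)b + 96/25) + (0)
Last nonzero remainder: (24/25)b² − (96/25)b + 96/25. Dividing through by 24/25 gives the monic gcd b² − 4b + 4.
Cancel b² − 4b + 4 from numerator and denominator to get the reduced form.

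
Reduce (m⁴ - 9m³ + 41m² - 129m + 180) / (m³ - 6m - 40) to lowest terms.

Euclidean algorithm in ℚ[m]:
  m⁴ - 9m³ + 41m² - 129m + 180 = (m - 9)(m³ - 6m - 40) + (47m² - 143m - 180)
  m³ - 6m - 40 = ((1/47)m + 143/2209)(47m² - 143m - 180) + ((15655/2209)m - 62620/2209)
  47m² - 143m - 180 = ((103823/15655)m + 19881/3131)((15655/2209)m - 62620/2209) + (0)
Last nonzero remainder: (15655/2209)m - 62620/2209. Dividing through by 15655/2209 gives the monic gcd m - 4.
Cancel m - 4 from numerator and denominator to get the reduced form.

(m³ - 5m² + 21m - 45)/(m² + 4m + 10)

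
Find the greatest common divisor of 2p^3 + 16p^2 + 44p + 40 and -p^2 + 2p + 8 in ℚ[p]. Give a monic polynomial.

Euclidean algorithm in ℚ[p]:
  2p^3 + 16p^2 + 44p + 40 = (-2p - 20)(-p^2 + 2p + 8) + (100p + 200)
  -p^2 + 2p + 8 = (-(1/100)p + 1/25)(100p + 200) + (0)
Last nonzero remainder: 100p + 200. Dividing through by 100 gives the monic gcd p + 2.

p + 2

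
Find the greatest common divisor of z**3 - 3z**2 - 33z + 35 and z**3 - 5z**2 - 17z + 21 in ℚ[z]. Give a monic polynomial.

By polynomial division,
  z**3 - 3z**2 - 33z + 35 = (z**3 - 5z**2 - 17z + 21) + (2z**2 - 16z + 14)
  z**3 - 5z**2 - 17z + 21 = ((1/2)z + 3/2)(2z**2 - 16z + 14) + (0)
Last nonzero remainder: 2z**2 - 16z + 14. Dividing through by 2 gives the monic gcd z**2 - 8z + 7.

z**2 - 8z + 7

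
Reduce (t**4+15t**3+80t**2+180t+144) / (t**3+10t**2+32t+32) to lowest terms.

(t**2+9t+18)/(t+4)

By polynomial division,
  t**4+15t**3+80t**2+180t+144 = (t+5)(t**3+10t**2+32t+32) + (-2t**2-12t-16)
  t**3+10t**2+32t+32 = (-(1/2)t-2)(-2t**2-12t-16) + (0)
Last nonzero remainder: -2t**2-12t-16. Dividing through by -2 gives the monic gcd t**2+6t+8.
Cancel t**2+6t+8 from numerator and denominator to get the reduced form.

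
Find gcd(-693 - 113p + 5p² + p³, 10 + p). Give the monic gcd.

1

Euclidean algorithm in ℚ[p]:
  p³ + 5p² - 113p - 693 = (p² - 5p - 63)(p + 10) + (-63)
  p + 10 = (-(1/63)p - 10/63)(-63) + (0)
The last nonzero remainder is the constant -63, so the polynomials are coprime and gcd = 1.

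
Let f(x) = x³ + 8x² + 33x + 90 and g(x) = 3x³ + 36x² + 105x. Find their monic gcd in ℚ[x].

Repeated division with remainder:
  x³ + 8x² + 33x + 90 = (1/3)(3x³ + 36x² + 105x) + (−4x² − 2x + 90)
  3x³ + 36x² + 105x = (−(3/4)x − 69/8)(−4x² − 2x + 90) + ((621/4)x + 3105/4)
  −4x² − 2x + 90 = (−(16/621)x + 8/69)((621/4)x + 3105/4) + (0)
Last nonzero remainder: (621/4)x + 3105/4. Dividing through by 621/4 gives the monic gcd x + 5.

x + 5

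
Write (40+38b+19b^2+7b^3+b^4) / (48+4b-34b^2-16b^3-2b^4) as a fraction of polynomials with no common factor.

Apply the Euclidean algorithm:
  b^4+7b^3+19b^2+38b+40 = (-1/2)(-2b^4-16b^3-34b^2+4b+48) + (-b^3+2b^2+40b+64)
  -2b^4-16b^3-34b^2+4b+48 = (2b+20)(-b^3+2b^2+40b+64) + (-154b^2-924b-1232)
  -b^3+2b^2+40b+64 = ((1/154)b-4/77)(-154b^2-924b-1232) + (0)
Last nonzero remainder: -154b^2-924b-1232. Dividing through by -154 gives the monic gcd b^2+6b+8.
Cancel b^2+6b+8 from numerator and denominator to get the reduced form.

(-5-b-b^2)/(-6+4b+2b^2)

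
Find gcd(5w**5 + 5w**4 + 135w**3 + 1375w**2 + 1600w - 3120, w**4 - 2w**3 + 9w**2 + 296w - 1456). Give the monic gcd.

w**2 - 5w + 52

Apply the Euclidean algorithm:
  5w**5 + 5w**4 + 135w**3 + 1375w**2 + 1600w - 3120 = (5w + 15)(w**4 - 2w**3 + 9w**2 + 296w - 1456) + (120w**3 - 240w**2 + 4440w + 18720)
  w**4 - 2w**3 + 9w**2 + 296w - 1456 = ((1/120)w)(120w**3 - 240w**2 + 4440w + 18720) + (-28w**2 + 140w - 1456)
  120w**3 - 240w**2 + 4440w + 18720 = (-(30/7)w - 90/7)(-28w**2 + 140w - 1456) + (0)
Last nonzero remainder: -28w**2 + 140w - 1456. Dividing through by -28 gives the monic gcd w**2 - 5w + 52.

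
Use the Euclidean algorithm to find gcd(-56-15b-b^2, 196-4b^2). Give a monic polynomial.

7+b

Apply the Euclidean algorithm:
  -b^2-15b-56 = (1/4)(-4b^2+196) + (-15b-105)
  -4b^2+196 = ((4/15)b-28/15)(-15b-105) + (0)
Last nonzero remainder: -15b-105. Dividing through by -15 gives the monic gcd b+7.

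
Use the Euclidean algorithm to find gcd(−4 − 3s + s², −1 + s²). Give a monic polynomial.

By polynomial division,
  s² − 3s − 4 = (s² − 1) + (−3s − 3)
  s² − 1 = (−(1/3)s + 1/3)(−3s − 3) + (0)
Last nonzero remainder: −3s − 3. Dividing through by −3 gives the monic gcd s + 1.

1 + s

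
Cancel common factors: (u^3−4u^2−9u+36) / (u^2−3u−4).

(u^2−9)/(u+1)

Apply the Euclidean algorithm:
  u^3−4u^2−9u+36 = (u−1)(u^2−3u−4) + (−8u+32)
  u^2−3u−4 = (−(1/8)u−1/8)(−8u+32) + (0)
Last nonzero remainder: −8u+32. Dividing through by −8 gives the monic gcd u−4.
Cancel u−4 from numerator and denominator to get the reduced form.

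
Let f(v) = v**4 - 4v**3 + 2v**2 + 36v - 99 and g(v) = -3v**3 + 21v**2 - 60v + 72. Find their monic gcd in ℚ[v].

Repeated division with remainder:
  v**4 - 4v**3 + 2v**2 + 36v - 99 = (-(1/3)v - 1)(-3v**3 + 21v**2 - 60v + 72) + (3v**2 - 27)
  -3v**3 + 21v**2 - 60v + 72 = (-v + 7)(3v**2 - 27) + (-87v + 261)
  3v**2 - 27 = (-(1/29)v - 3/29)(-87v + 261) + (0)
Last nonzero remainder: -87v + 261. Dividing through by -87 gives the monic gcd v - 3.

v - 3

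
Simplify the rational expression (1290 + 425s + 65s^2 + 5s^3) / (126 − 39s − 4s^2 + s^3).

Apply the Euclidean algorithm:
  5s^3 + 65s^2 + 425s + 1290 = (5)(s^3 − 4s^2 − 39s + 126) + (85s^2 + 620s + 660)
  s^3 − 4s^2 − 39s + 126 = ((1/85)s − 192/1445)(85s^2 + 620s + 660) + ((10293/289)s + 61758/289)
  85s^2 + 620s + 660 = ((24565/10293)s + 31790/10293)((10293/289)s + 61758/289) + (0)
Last nonzero remainder: (10293/289)s + 61758/289. Dividing through by 10293/289 gives the monic gcd s + 6.
Cancel s + 6 from numerator and denominator to get the reduced form.

(215 + 35s + 5s^2)/(21 − 10s + s^2)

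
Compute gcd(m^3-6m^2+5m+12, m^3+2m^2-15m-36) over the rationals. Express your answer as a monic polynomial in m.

Apply the Euclidean algorithm:
  m^3-6m^2+5m+12 = (m^3+2m^2-15m-36) + (-8m^2+20m+48)
  m^3+2m^2-15m-36 = (-(1/8)m-9/16)(-8m^2+20m+48) + ((9/4)m-9)
  -8m^2+20m+48 = (-(32/9)m-16/3)((9/4)m-9) + (0)
Last nonzero remainder: (9/4)m-9. Dividing through by 9/4 gives the monic gcd m-4.

m-4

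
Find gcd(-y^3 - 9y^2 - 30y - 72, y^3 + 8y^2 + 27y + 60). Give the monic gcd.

Apply the Euclidean algorithm:
  -y^3 - 9y^2 - 30y - 72 = (-1)(y^3 + 8y^2 + 27y + 60) + (-y^2 - 3y - 12)
  y^3 + 8y^2 + 27y + 60 = (-y - 5)(-y^2 - 3y - 12) + (0)
Last nonzero remainder: -y^2 - 3y - 12. Dividing through by -1 gives the monic gcd y^2 + 3y + 12.

y^2 + 3y + 12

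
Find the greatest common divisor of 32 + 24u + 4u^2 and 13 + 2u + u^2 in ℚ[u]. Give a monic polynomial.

Apply the Euclidean algorithm:
  4u^2 + 24u + 32 = (4)(u^2 + 2u + 13) + (16u - 20)
  u^2 + 2u + 13 = ((1/16)u + 13/64)(16u - 20) + (273/16)
  16u - 20 = ((256/273)u - 320/273)(273/16) + (0)
The last nonzero remainder is the constant 273/16, so the polynomials are coprime and gcd = 1.

1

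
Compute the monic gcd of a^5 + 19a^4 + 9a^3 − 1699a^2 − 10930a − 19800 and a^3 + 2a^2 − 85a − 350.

By polynomial division,
  a^5 + 19a^4 + 9a^3 − 1699a^2 − 10930a − 19800 = (a^2 + 17a + 60)(a^3 + 2a^2 − 85a − 350) + (−24a^2 + 120a + 1200)
  a^3 + 2a^2 − 85a − 350 = (−(1/24)a − 7/24)(−24a^2 + 120a + 1200) + (0)
Last nonzero remainder: −24a^2 + 120a + 1200. Dividing through by −24 gives the monic gcd a^2 − 5a − 50.

a^2 − 5a − 50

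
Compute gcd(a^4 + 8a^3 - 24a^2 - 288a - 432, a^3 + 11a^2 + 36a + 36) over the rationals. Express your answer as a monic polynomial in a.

a^2 + 8a + 12

Apply the Euclidean algorithm:
  a^4 + 8a^3 - 24a^2 - 288a - 432 = (a - 3)(a^3 + 11a^2 + 36a + 36) + (-27a^2 - 216a - 324)
  a^3 + 11a^2 + 36a + 36 = (-(1/27)a - 1/9)(-27a^2 - 216a - 324) + (0)
Last nonzero remainder: -27a^2 - 216a - 324. Dividing through by -27 gives the monic gcd a^2 + 8a + 12.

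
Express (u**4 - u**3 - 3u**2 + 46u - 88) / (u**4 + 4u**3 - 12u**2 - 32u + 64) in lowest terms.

(u**2 - 3u + 11)/(u**2 + 2u - 8)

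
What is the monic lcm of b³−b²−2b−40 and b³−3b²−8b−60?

b⁴−7b³+4b²−28b+240

Repeated division with remainder:
  b³−b²−2b−40 = (b³−3b²−8b−60) + (2b²+6b+20)
  b³−3b²−8b−60 = ((1/2)b−3)(2b²+6b+20) + (0)
Last nonzero remainder: 2b²+6b+20. Dividing through by 2 gives the monic gcd b²+3b+10.
Then lcm(f, g) = f·g / gcd(f, g); expanding and making the result monic gives the answer.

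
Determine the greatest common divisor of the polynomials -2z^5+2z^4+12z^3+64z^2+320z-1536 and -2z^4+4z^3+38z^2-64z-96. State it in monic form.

z^3-3z^2-16z+48

By polynomial division,
  -2z^5+2z^4+12z^3+64z^2+320z-1536 = (z+1)(-2z^4+4z^3+38z^2-64z-96) + (-30z^3+90z^2+480z-1440)
  -2z^4+4z^3+38z^2-64z-96 = ((1/15)z+1/15)(-30z^3+90z^2+480z-1440) + (0)
Last nonzero remainder: -30z^3+90z^2+480z-1440. Dividing through by -30 gives the monic gcd z^3-3z^2-16z+48.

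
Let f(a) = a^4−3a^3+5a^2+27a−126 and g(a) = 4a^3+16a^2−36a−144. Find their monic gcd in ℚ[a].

a^2−9

Euclidean algorithm in ℚ[a]:
  a^4−3a^3+5a^2+27a−126 = ((1/4)a−7/4)(4a^3+16a^2−36a−144) + (42a^2−378)
  4a^3+16a^2−36a−144 = ((2/21)a+8/21)(42a^2−378) + (0)
Last nonzero remainder: 42a^2−378. Dividing through by 42 gives the monic gcd a^2−9.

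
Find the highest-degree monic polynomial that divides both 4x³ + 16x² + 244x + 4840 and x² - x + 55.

1

Apply the Euclidean algorithm:
  4x³ + 16x² + 244x + 4840 = (4x + 20)(x² - x + 55) + (44x + 3740)
  x² - x + 55 = ((1/44)x - 43/22)(44x + 3740) + (7365)
  44x + 3740 = ((44/7365)x + 748/1473)(7365) + (0)
The last nonzero remainder is the constant 7365, so the polynomials are coprime and gcd = 1.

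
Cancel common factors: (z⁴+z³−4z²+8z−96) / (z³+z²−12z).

(z²+8)/(z)

Apply the Euclidean algorithm:
  z⁴+z³−4z²+8z−96 = (z)(z³+z²−12z) + (8z²+8z−96)
  z³+z²−12z = ((1/8)z)(8z²+8z−96) + (0)
Last nonzero remainder: 8z²+8z−96. Dividing through by 8 gives the monic gcd z²+z−12.
Cancel z²+z−12 from numerator and denominator to get the reduced form.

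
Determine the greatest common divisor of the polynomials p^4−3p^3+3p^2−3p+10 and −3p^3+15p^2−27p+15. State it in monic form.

Euclidean algorithm in ℚ[p]:
  p^4−3p^3+3p^2−3p+10 = (−(1/3)p−2/3)(−3p^3+15p^2−27p+15) + (4p^2−16p+20)
  −3p^3+15p^2−27p+15 = (−(3/4)p+3/4)(4p^2−16p+20) + (0)
Last nonzero remainder: 4p^2−16p+20. Dividing through by 4 gives the monic gcd p^2−4p+5.

p^2−4p+5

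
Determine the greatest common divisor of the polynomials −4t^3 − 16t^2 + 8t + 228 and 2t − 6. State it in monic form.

t − 3

Euclidean algorithm in ℚ[t]:
  −4t^3 − 16t^2 + 8t + 228 = (−2t^2 − 14t − 38)(2t − 6) + (0)
Last nonzero remainder: 2t − 6. Dividing through by 2 gives the monic gcd t − 3.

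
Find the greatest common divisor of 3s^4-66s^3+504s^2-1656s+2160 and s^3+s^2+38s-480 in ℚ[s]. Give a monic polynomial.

Apply the Euclidean algorithm:
  3s^4-66s^3+504s^2-1656s+2160 = (3s-69)(s^3+s^2+38s-480) + (459s^2+2406s-30960)
  s^3+s^2+38s-480 = ((1/459)s-649/70227)(459s^2+2406s-30960) + ((2989000/23409)s-5978000/7803)
  459s^2+2406s-30960 = ((10744731/2989000)s+3019761/74725)((2989000/23409)s-5978000/7803) + (0)
Last nonzero remainder: (2989000/23409)s-5978000/7803. Dividing through by 2989000/23409 gives the monic gcd s-6.

s-6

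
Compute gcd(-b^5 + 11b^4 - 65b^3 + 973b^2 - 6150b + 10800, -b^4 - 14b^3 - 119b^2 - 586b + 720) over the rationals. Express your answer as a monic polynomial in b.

Repeated division with remainder:
  -b^5 + 11b^4 - 65b^3 + 973b^2 - 6150b + 10800 = (b - 25)(-b^4 - 14b^3 - 119b^2 - 586b + 720) + (-296b^3 - 1416b^2 - 21520b + 28800)
  -b^4 - 14b^3 - 119b^2 - 586b + 720 = ((1/296)b + 341/10952)(-296b^3 - 1416b^2 - 21520b + 28800) + (-(3024/1369)b^2 - (18144/1369)b - 241920/1369)
  -296b^3 - 1416b^2 - 21520b + 28800 = ((50653/378)b - 6845/42)(-(3024/1369)b^2 - (18144/1369)b - 241920/1369) + (0)
Last nonzero remainder: -(3024/1369)b^2 - (18144/1369)b - 241920/1369. Dividing through by -3024/1369 gives the monic gcd b^2 + 6b + 80.

b^2 + 6b + 80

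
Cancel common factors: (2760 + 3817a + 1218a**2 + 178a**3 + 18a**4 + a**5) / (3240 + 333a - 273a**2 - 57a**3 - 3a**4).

(-69 - 73a - 5a**2 - a**3)/(-81 + 18a + 3a**2)

By polynomial division,
  a**5 + 18a**4 + 178a**3 + 1218a**2 + 3817a + 2760 = (-(1/3)a + 1/3)(-3a**4 - 57a**3 - 273a**2 + 333a + 3240) + (106a**3 + 1420a**2 + 4786a + 1680)
  -3a**4 - 57a**3 - 273a**2 + 333a + 3240 = (-(3/106)a - 891/5618)(106a**3 + 1420a**2 + 4786a + 1680) + ((246240/2809)a**2 + (3201120/2809)a + 9849600/2809)
  106a**3 + 1420a**2 + 4786a + 1680 = ((148877/123120)a + 19663/41040)((246240/2809)a**2 + (3201120/2809)a + 9849600/2809) + (0)
Last nonzero remainder: (246240/2809)a**2 + (3201120/2809)a + 9849600/2809. Dividing through by 246240/2809 gives the monic gcd a**2 + 13a + 40.
Cancel a**2 + 13a + 40 from numerator and denominator to get the reduced form.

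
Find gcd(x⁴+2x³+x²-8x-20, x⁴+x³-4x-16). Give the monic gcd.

x²-4

Repeated division with remainder:
  x⁴+2x³+x²-8x-20 = (x⁴+x³-4x-16) + (x³+x²-4x-4)
  x⁴+x³-4x-16 = (x)(x³+x²-4x-4) + (4x²-16)
  x³+x²-4x-4 = ((1/4)x+1/4)(4x²-16) + (0)
Last nonzero remainder: 4x²-16. Dividing through by 4 gives the monic gcd x²-4.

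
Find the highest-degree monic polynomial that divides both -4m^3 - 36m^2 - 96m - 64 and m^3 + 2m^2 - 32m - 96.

Repeated division with remainder:
  -4m^3 - 36m^2 - 96m - 64 = (-4)(m^3 + 2m^2 - 32m - 96) + (-28m^2 - 224m - 448)
  m^3 + 2m^2 - 32m - 96 = (-(1/28)m + 3/14)(-28m^2 - 224m - 448) + (0)
Last nonzero remainder: -28m^2 - 224m - 448. Dividing through by -28 gives the monic gcd m^2 + 8m + 16.

m^2 + 8m + 16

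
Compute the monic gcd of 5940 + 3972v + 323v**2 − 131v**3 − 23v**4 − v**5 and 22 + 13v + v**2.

22 + 13v + v**2

Apply the Euclidean algorithm:
  −v**5 − 23v**4 − 131v**3 + 323v**2 + 3972v + 5940 = (−v**3 − 10v**2 + 21v + 270)(v**2 + 13v + 22) + (0)
The last nonzero remainder v**2 + 13v + 22 is already monic.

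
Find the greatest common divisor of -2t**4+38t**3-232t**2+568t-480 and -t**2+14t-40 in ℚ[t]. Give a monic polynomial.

Apply the Euclidean algorithm:
  -2t**4+38t**3-232t**2+568t-480 = (2t**2-10t+12)(-t**2+14t-40) + (0)
Last nonzero remainder: -t**2+14t-40. Dividing through by -1 gives the monic gcd t**2-14t+40.

t**2-14t+40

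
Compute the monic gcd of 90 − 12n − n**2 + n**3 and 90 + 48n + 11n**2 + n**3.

By polynomial division,
  n**3 − n**2 − 12n + 90 = (n**3 + 11n**2 + 48n + 90) + (−12n**2 − 60n)
  n**3 + 11n**2 + 48n + 90 = (−(1/12)n − 1/2)(−12n**2 − 60n) + (18n + 90)
  −12n**2 − 60n = (−(2/3)n)(18n + 90) + (0)
Last nonzero remainder: 18n + 90. Dividing through by 18 gives the monic gcd n + 5.

5 + n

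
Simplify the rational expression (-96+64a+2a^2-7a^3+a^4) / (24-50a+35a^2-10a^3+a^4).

Apply the Euclidean algorithm:
  a^4-7a^3+2a^2+64a-96 = (a^4-10a^3+35a^2-50a+24) + (3a^3-33a^2+114a-120)
  a^4-10a^3+35a^2-50a+24 = ((1/3)a+1/3)(3a^3-33a^2+114a-120) + (8a^2-48a+64)
  3a^3-33a^2+114a-120 = ((3/8)a-15/8)(8a^2-48a+64) + (0)
Last nonzero remainder: 8a^2-48a+64. Dividing through by 8 gives the monic gcd a^2-6a+8.
Cancel a^2-6a+8 from numerator and denominator to get the reduced form.

(-12-a+a^2)/(3-4a+a^2)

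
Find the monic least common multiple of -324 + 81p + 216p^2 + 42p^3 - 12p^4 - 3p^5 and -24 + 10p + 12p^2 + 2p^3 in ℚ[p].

432 - 315p^2 - 128p^3 + 2p^4 + 8p^5 + p^6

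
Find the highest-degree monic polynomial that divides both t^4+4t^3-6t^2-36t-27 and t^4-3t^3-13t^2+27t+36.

Euclidean algorithm in ℚ[t]:
  t^4+4t^3-6t^2-36t-27 = (t^4-3t^3-13t^2+27t+36) + (7t^3+7t^2-63t-63)
  t^4-3t^3-13t^2+27t+36 = ((1/7)t-4/7)(7t^3+7t^2-63t-63) + (0)
Last nonzero remainder: 7t^3+7t^2-63t-63. Dividing through by 7 gives the monic gcd t^3+t^2-9t-9.

t^3+t^2-9t-9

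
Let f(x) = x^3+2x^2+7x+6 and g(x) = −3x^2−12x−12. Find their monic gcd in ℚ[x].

1

By polynomial division,
  x^3+2x^2+7x+6 = (−(1/3)x+2/3)(−3x^2−12x−12) + (11x+14)
  −3x^2−12x−12 = (−(3/11)x−90/121)(11x+14) + (−192/121)
  11x+14 = (−(1331/192)x−847/96)(−192/121) + (0)
The last nonzero remainder is the constant −192/121, so the polynomials are coprime and gcd = 1.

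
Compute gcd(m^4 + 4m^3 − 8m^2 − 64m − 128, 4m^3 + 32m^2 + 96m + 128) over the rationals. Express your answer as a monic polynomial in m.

Repeated division with remainder:
  m^4 + 4m^3 − 8m^2 − 64m − 128 = ((1/4)m − 1)(4m^3 + 32m^2 + 96m + 128) + (0)
Last nonzero remainder: 4m^3 + 32m^2 + 96m + 128. Dividing through by 4 gives the monic gcd m^3 + 8m^2 + 24m + 32.

m^3 + 8m^2 + 24m + 32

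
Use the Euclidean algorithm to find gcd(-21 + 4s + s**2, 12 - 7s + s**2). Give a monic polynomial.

-3 + s

Euclidean algorithm in ℚ[s]:
  s**2 + 4s - 21 = (s**2 - 7s + 12) + (11s - 33)
  s**2 - 7s + 12 = ((1/11)s - 4/11)(11s - 33) + (0)
Last nonzero remainder: 11s - 33. Dividing through by 11 gives the monic gcd s - 3.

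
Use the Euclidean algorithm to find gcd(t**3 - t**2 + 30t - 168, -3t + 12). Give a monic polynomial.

By polynomial division,
  t**3 - t**2 + 30t - 168 = (-(1/3)t**2 - t - 14)(-3t + 12) + (0)
Last nonzero remainder: -3t + 12. Dividing through by -3 gives the monic gcd t - 4.

t - 4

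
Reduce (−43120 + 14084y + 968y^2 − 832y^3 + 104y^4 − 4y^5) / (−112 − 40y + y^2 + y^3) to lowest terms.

By polynomial division,
  −4y^5 + 104y^4 − 832y^3 + 968y^2 + 14084y − 43120 = (−4y^2 + 108y − 1100)(y^3 + y^2 − 40y − 112) + (5940y^2 − 17820y − 166320)
  y^3 + y^2 − 40y − 112 = ((1/5940)y + 1/1485)(5940y^2 − 17820y − 166320) + (0)
Last nonzero remainder: 5940y^2 − 17820y − 166320. Dividing through by 5940 gives the monic gcd y^2 − 3y − 28.
Cancel y^2 − 3y − 28 from numerator and denominator to get the reduced form.

(1540 − 668y + 92y^2 − 4y^3)/(4 + y)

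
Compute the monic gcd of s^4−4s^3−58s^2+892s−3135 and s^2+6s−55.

s^2+6s−55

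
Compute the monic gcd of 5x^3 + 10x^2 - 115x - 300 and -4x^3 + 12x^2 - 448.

By polynomial division,
  5x^3 + 10x^2 - 115x - 300 = (-5/4)(-4x^3 + 12x^2 - 448) + (25x^2 - 115x - 860)
  -4x^3 + 12x^2 - 448 = (-(4/25)x - 32/125)(25x^2 - 115x - 860) + (-(4176/25)x - 16704/25)
  25x^2 - 115x - 860 = (-(625/4176)x + 5375/4176)(-(4176/25)x - 16704/25) + (0)
Last nonzero remainder: -(4176/25)x - 16704/25. Dividing through by -4176/25 gives the monic gcd x + 4.

x + 4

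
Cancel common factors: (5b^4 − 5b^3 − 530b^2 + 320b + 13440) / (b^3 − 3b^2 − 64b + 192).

(5b^2 − 5b − 210)/(b − 3)

By polynomial division,
  5b^4 − 5b^3 − 530b^2 + 320b + 13440 = (5b + 10)(b^3 − 3b^2 − 64b + 192) + (−180b^2 + 11520)
  b^3 − 3b^2 − 64b + 192 = (−(1/180)b + 1/60)(−180b^2 + 11520) + (0)
Last nonzero remainder: −180b^2 + 11520. Dividing through by −180 gives the monic gcd b^2 − 64.
Cancel b^2 − 64 from numerator and denominator to get the reduced form.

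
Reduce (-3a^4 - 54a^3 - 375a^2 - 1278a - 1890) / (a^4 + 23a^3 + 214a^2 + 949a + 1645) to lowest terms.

(-3a^2 - 18a - 54)/(a^2 + 11a + 47)

By polynomial division,
  -3a^4 - 54a^3 - 375a^2 - 1278a - 1890 = (-3)(a^4 + 23a^3 + 214a^2 + 949a + 1645) + (15a^3 + 267a^2 + 1569a + 3045)
  a^4 + 23a^3 + 214a^2 + 949a + 1645 = ((1/15)a + 26/75)(15a^3 + 267a^2 + 1569a + 3045) + ((421/25)a^2 + (5052/25)a + 2947/5)
  15a^3 + 267a^2 + 1569a + 3045 = ((375/421)a + 2175/421)((421/25)a^2 + (5052/25)a + 2947/5) + (0)
Last nonzero remainder: (421/25)a^2 + (5052/25)a + 2947/5. Dividing through by 421/25 gives the monic gcd a^2 + 12a + 35.
Cancel a^2 + 12a + 35 from numerator and denominator to get the reduced form.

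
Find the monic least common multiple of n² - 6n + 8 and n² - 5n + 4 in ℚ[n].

Apply the Euclidean algorithm:
  n² - 6n + 8 = (n² - 5n + 4) + (-n + 4)
  n² - 5n + 4 = (-n + 1)(-n + 4) + (0)
Last nonzero remainder: -n + 4. Dividing through by -1 gives the monic gcd n - 4.
Then lcm(f, g) = f·g / gcd(f, g); expanding and making the result monic gives the answer.

n³ - 7n² + 14n - 8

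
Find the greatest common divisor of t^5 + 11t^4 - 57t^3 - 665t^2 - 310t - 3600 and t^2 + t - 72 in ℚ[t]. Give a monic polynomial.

Euclidean algorithm in ℚ[t]:
  t^5 + 11t^4 - 57t^3 - 665t^2 - 310t - 3600 = (t^3 + 10t^2 + 5t + 50)(t^2 + t - 72) + (0)
The last nonzero remainder t^2 + t - 72 is already monic.

t^2 + t - 72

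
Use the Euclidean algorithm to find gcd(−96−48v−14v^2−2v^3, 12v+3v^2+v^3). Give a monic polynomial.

12+3v+v^2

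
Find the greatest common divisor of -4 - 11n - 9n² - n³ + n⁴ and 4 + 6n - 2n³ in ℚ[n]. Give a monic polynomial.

1 + 2n + n²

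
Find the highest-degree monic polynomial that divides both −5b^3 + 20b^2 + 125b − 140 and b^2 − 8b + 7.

b^2 − 8b + 7

Repeated division with remainder:
  −5b^3 + 20b^2 + 125b − 140 = (−5b − 20)(b^2 − 8b + 7) + (0)
The last nonzero remainder b^2 − 8b + 7 is already monic.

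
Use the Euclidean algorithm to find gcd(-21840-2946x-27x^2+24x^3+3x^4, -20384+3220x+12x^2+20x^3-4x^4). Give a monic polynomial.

Euclidean algorithm in ℚ[x]:
  3x^4+24x^3-27x^2-2946x-21840 = (-3/4)(-4x^4+20x^3+12x^2+3220x-20384) + (39x^3-18x^2-531x-37128)
  -4x^4+20x^3+12x^2+3220x-20384 = (-(4/39)x+236/507)(39x^3-18x^2-531x-37128) + (-(5760/169)x^2-(57600/169)x-40320/13)
  39x^3-18x^2-531x-37128 = (-(2197/1920)x+2873/240)(-(5760/169)x^2-(57600/169)x-40320/13) + (0)
Last nonzero remainder: -(5760/169)x^2-(57600/169)x-40320/13. Dividing through by -5760/169 gives the monic gcd x^2+10x+91.

91+10x+x^2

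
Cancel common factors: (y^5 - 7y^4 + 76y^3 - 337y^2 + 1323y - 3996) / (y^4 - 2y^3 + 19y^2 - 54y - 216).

Euclidean algorithm in ℚ[y]:
  y^5 - 7y^4 + 76y^3 - 337y^2 + 1323y - 3996 = (y - 5)(y^4 - 2y^3 + 19y^2 - 54y - 216) + (47y^3 - 188y^2 + 1269y - 5076)
  y^4 - 2y^3 + 19y^2 - 54y - 216 = ((1/47)y + 2/47)(47y^3 - 188y^2 + 1269y - 5076) + (0)
Last nonzero remainder: 47y^3 - 188y^2 + 1269y - 5076. Dividing through by 47 gives the monic gcd y^3 - 4y^2 + 27y - 108.
Cancel y^3 - 4y^2 + 27y - 108 from numerator and denominator to get the reduced form.

(y^2 - 3y + 37)/(y + 2)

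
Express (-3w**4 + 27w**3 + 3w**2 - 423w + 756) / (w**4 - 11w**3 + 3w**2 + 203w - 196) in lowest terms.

Apply the Euclidean algorithm:
  -3w**4 + 27w**3 + 3w**2 - 423w + 756 = (-3)(w**4 - 11w**3 + 3w**2 + 203w - 196) + (-6w**3 + 12w**2 + 186w + 168)
  w**4 - 11w**3 + 3w**2 + 203w - 196 = (-(1/6)w + 3/2)(-6w**3 + 12w**2 + 186w + 168) + (16w**2 - 48w - 448)
  -6w**3 + 12w**2 + 186w + 168 = (-(3/8)w - 3/8)(16w**2 - 48w - 448) + (0)
Last nonzero remainder: 16w**2 - 48w - 448. Dividing through by 16 gives the monic gcd w**2 - 3w - 28.
Cancel w**2 - 3w - 28 from numerator and denominator to get the reduced form.

(-3w**2 + 18w - 27)/(w**2 - 8w + 7)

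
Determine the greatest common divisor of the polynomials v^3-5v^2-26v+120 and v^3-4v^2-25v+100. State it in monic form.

v^2+v-20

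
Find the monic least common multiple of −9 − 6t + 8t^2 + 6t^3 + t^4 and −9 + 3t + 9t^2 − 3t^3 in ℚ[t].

27 + 9t − 30t^2 − 10t^3 + 3t^4 + t^5

Euclidean algorithm in ℚ[t]:
  t^4 + 6t^3 + 8t^2 − 6t − 9 = (−(1/3)t − 3)(−3t^3 + 9t^2 + 3t − 9) + (36t^2 − 36)
  −3t^3 + 9t^2 + 3t − 9 = (−(1/12)t + 1/4)(36t^2 − 36) + (0)
Last nonzero remainder: 36t^2 − 36. Dividing through by 36 gives the monic gcd t^2 − 1.
Then lcm(f, g) = f·g / gcd(f, g); expanding and making the result monic gives the answer.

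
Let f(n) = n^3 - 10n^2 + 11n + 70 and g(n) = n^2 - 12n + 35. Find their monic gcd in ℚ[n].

n^2 - 12n + 35

Euclidean algorithm in ℚ[n]:
  n^3 - 10n^2 + 11n + 70 = (n + 2)(n^2 - 12n + 35) + (0)
The last nonzero remainder n^2 - 12n + 35 is already monic.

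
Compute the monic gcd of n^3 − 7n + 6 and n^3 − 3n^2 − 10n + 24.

n^2 + n − 6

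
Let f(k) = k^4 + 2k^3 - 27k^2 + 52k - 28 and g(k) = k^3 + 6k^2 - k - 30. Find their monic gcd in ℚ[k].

k - 2

Euclidean algorithm in ℚ[k]:
  k^4 + 2k^3 - 27k^2 + 52k - 28 = (k - 4)(k^3 + 6k^2 - k - 30) + (-2k^2 + 78k - 148)
  k^3 + 6k^2 - k - 30 = (-(1/2)k - 45/2)(-2k^2 + 78k - 148) + (1680k - 3360)
  -2k^2 + 78k - 148 = (-(1/840)k + 37/840)(1680k - 3360) + (0)
Last nonzero remainder: 1680k - 3360. Dividing through by 1680 gives the monic gcd k - 2.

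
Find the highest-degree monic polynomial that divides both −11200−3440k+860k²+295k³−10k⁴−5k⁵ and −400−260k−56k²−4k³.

20+9k+k²

Repeated division with remainder:
  −5k⁵−10k⁴+295k³+860k²−3440k−11200 = ((5/4)k²−15k+55)(−4k³−56k²−260k−400) + (540k²+4860k+10800)
  −4k³−56k²−260k−400 = (−(1/135)k−1/27)(540k²+4860k+10800) + (0)
Last nonzero remainder: 540k²+4860k+10800. Dividing through by 540 gives the monic gcd k²+9k+20.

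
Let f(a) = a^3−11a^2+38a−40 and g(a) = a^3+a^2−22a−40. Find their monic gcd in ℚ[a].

a−5

Euclidean algorithm in ℚ[a]:
  a^3−11a^2+38a−40 = (a^3+a^2−22a−40) + (−12a^2+60a)
  a^3+a^2−22a−40 = (−(1/12)a−1/2)(−12a^2+60a) + (8a−40)
  −12a^2+60a = (−(3/2)a)(8a−40) + (0)
Last nonzero remainder: 8a−40. Dividing through by 8 gives the monic gcd a−5.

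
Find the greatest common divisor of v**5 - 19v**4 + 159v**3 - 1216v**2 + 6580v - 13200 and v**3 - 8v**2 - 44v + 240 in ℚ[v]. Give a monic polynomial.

v**2 - 14v + 40

Repeated division with remainder:
  v**5 - 19v**4 + 159v**3 - 1216v**2 + 6580v - 13200 = (v**2 - 11v + 115)(v**3 - 8v**2 - 44v + 240) + (-1020v**2 + 14280v - 40800)
  v**3 - 8v**2 - 44v + 240 = (-(1/1020)v - 1/170)(-1020v**2 + 14280v - 40800) + (0)
Last nonzero remainder: -1020v**2 + 14280v - 40800. Dividing through by -1020 gives the monic gcd v**2 - 14v + 40.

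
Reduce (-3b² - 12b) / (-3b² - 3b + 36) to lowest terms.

Repeated division with remainder:
  -3b² - 12b = (-3b² - 3b + 36) + (-9b - 36)
  -3b² - 3b + 36 = ((1/3)b - 1)(-9b - 36) + (0)
Last nonzero remainder: -9b - 36. Dividing through by -9 gives the monic gcd b + 4.
Cancel b + 4 from numerator and denominator to get the reduced form.

(b)/(b - 3)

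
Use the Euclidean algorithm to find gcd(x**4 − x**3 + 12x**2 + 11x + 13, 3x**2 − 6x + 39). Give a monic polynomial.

x**2 − 2x + 13

Repeated division with remainder:
  x**4 − x**3 + 12x**2 + 11x + 13 = ((1/3)x**2 + (1/3)x + 1/3)(3x**2 − 6x + 39) + (0)
Last nonzero remainder: 3x**2 − 6x + 39. Dividing through by 3 gives the monic gcd x**2 − 2x + 13.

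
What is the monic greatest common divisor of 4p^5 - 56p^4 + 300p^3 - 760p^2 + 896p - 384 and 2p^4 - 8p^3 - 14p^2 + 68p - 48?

By polynomial division,
  4p^5 - 56p^4 + 300p^3 - 760p^2 + 896p - 384 = (2p - 20)(2p^4 - 8p^3 - 14p^2 + 68p - 48) + (168p^3 - 1176p^2 + 2352p - 1344)
  2p^4 - 8p^3 - 14p^2 + 68p - 48 = ((1/84)p + 1/28)(168p^3 - 1176p^2 + 2352p - 1344) + (0)
Last nonzero remainder: 168p^3 - 1176p^2 + 2352p - 1344. Dividing through by 168 gives the monic gcd p^3 - 7p^2 + 14p - 8.

p^3 - 7p^2 + 14p - 8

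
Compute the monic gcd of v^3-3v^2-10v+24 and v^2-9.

v+3

Apply the Euclidean algorithm:
  v^3-3v^2-10v+24 = (v-3)(v^2-9) + (-v-3)
  v^2-9 = (-v+3)(-v-3) + (0)
Last nonzero remainder: -v-3. Dividing through by -1 gives the monic gcd v+3.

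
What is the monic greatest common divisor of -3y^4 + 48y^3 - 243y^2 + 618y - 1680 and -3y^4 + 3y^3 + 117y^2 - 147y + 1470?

y^3 - 8y^2 + 17y - 70

Euclidean algorithm in ℚ[y]:
  -3y^4 + 48y^3 - 243y^2 + 618y - 1680 = (-3y^4 + 3y^3 + 117y^2 - 147y + 1470) + (45y^3 - 360y^2 + 765y - 3150)
  -3y^4 + 3y^3 + 117y^2 - 147y + 1470 = (-(1/15)y - 7/15)(45y^3 - 360y^2 + 765y - 3150) + (0)
Last nonzero remainder: 45y^3 - 360y^2 + 765y - 3150. Dividing through by 45 gives the monic gcd y^3 - 8y^2 + 17y - 70.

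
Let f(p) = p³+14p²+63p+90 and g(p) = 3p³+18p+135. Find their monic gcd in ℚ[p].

p+3

By polynomial division,
  p³+14p²+63p+90 = (1/3)(3p³+18p+135) + (14p²+57p+45)
  3p³+18p+135 = ((3/14)p-171/196)(14p²+57p+45) + ((11385/196)p+34155/196)
  14p²+57p+45 = ((2744/11385)p+196/759)((11385/196)p+34155/196) + (0)
Last nonzero remainder: (11385/196)p+34155/196. Dividing through by 11385/196 gives the monic gcd p+3.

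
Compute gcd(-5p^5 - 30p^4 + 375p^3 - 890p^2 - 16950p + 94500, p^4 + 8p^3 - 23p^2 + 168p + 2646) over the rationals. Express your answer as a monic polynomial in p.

p^3 + p^2 - 30p + 378

Euclidean algorithm in ℚ[p]:
  -5p^5 - 30p^4 + 375p^3 - 890p^2 - 16950p + 94500 = (-5p + 10)(p^4 + 8p^3 - 23p^2 + 168p + 2646) + (180p^3 + 180p^2 - 5400p + 68040)
  p^4 + 8p^3 - 23p^2 + 168p + 2646 = ((1/180)p + 7/180)(180p^3 + 180p^2 - 5400p + 68040) + (0)
Last nonzero remainder: 180p^3 + 180p^2 - 5400p + 68040. Dividing through by 180 gives the monic gcd p^3 + p^2 - 30p + 378.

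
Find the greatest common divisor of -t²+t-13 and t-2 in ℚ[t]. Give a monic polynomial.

1

Repeated division with remainder:
  -t²+t-13 = (-t-1)(t-2) + (-15)
  t-2 = (-(1/15)t+2/15)(-15) + (0)
The last nonzero remainder is the constant -15, so the polynomials are coprime and gcd = 1.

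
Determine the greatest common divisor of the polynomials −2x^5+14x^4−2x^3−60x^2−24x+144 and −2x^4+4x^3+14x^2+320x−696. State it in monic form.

x^2−8x+12

By polynomial division,
  −2x^5+14x^4−2x^3−60x^2−24x+144 = (x−5)(−2x^4+4x^3+14x^2+320x−696) + (4x^3−310x^2+2272x−3336)
  −2x^4+4x^3+14x^2+320x−696 = (−(1/2)x−151/4)(4x^3−310x^2+2272x−3336) + (−(21105/2)x^2+84420x−126630)
  4x^3−310x^2+2272x−3336 = (−(8/21105)x+556/21105)(−(21105/2)x^2+84420x−126630) + (0)
Last nonzero remainder: −(21105/2)x^2+84420x−126630. Dividing through by −21105/2 gives the monic gcd x^2−8x+12.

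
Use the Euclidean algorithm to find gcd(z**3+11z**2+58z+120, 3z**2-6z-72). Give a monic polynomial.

Apply the Euclidean algorithm:
  z**3+11z**2+58z+120 = ((1/3)z+13/3)(3z**2-6z-72) + (108z+432)
  3z**2-6z-72 = ((1/36)z-1/6)(108z+432) + (0)
Last nonzero remainder: 108z+432. Dividing through by 108 gives the monic gcd z+4.

z+4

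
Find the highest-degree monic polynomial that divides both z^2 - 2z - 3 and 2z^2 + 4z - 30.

z - 3

Euclidean algorithm in ℚ[z]:
  z^2 - 2z - 3 = (1/2)(2z^2 + 4z - 30) + (-4z + 12)
  2z^2 + 4z - 30 = (-(1/2)z - 5/2)(-4z + 12) + (0)
Last nonzero remainder: -4z + 12. Dividing through by -4 gives the monic gcd z - 3.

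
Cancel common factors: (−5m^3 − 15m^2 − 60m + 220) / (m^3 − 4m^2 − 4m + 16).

Apply the Euclidean algorithm:
  −5m^3 − 15m^2 − 60m + 220 = (−5)(m^3 − 4m^2 − 4m + 16) + (−35m^2 − 80m + 300)
  m^3 − 4m^2 − 4m + 16 = (−(1/35)m + 44/245)(−35m^2 − 80m + 300) + ((928/49)m − 1856/49)
  −35m^2 − 80m + 300 = (−(1715/928)m − 3675/464)((928/49)m − 1856/49) + (0)
Last nonzero remainder: (928/49)m − 1856/49. Dividing through by 928/49 gives the monic gcd m − 2.
Cancel m − 2 from numerator and denominator to get the reduced form.

(−5m^2 − 25m − 110)/(m^2 − 2m − 8)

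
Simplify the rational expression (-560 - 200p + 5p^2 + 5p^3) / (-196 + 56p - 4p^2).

Euclidean algorithm in ℚ[p]:
  5p^3 + 5p^2 - 200p - 560 = (-(5/4)p - 75/4)(-4p^2 + 56p - 196) + (605p - 4235)
  -4p^2 + 56p - 196 = (-(4/605)p + 28/605)(605p - 4235) + (0)
Last nonzero remainder: 605p - 4235. Dividing through by 605 gives the monic gcd p - 7.
Cancel p - 7 from numerator and denominator to get the reduced form.

(-80 - 40p - 5p^2)/(-28 + 4p)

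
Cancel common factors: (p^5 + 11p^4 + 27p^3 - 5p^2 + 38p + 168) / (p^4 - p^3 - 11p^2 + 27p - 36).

(p^2 + 9p + 14)/(p - 3)

Repeated division with remainder:
  p^5 + 11p^4 + 27p^3 - 5p^2 + 38p + 168 = (p + 12)(p^4 - p^3 - 11p^2 + 27p - 36) + (50p^3 + 100p^2 - 250p + 600)
  p^4 - p^3 - 11p^2 + 27p - 36 = ((1/50)p - 3/50)(50p^3 + 100p^2 - 250p + 600) + (0)
Last nonzero remainder: 50p^3 + 100p^2 - 250p + 600. Dividing through by 50 gives the monic gcd p^3 + 2p^2 - 5p + 12.
Cancel p^3 + 2p^2 - 5p + 12 from numerator and denominator to get the reduced form.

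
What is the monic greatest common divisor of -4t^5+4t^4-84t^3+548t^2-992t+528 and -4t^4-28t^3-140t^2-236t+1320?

Repeated division with remainder:
  -4t^5+4t^4-84t^3+548t^2-992t+528 = (t-8)(-4t^4-28t^3-140t^2-236t+1320) + (-168t^3-336t^2-4200t+11088)
  -4t^4-28t^3-140t^2-236t+1320 = ((1/42)t+5/42)(-168t^3-336t^2-4200t+11088) + (0)
Last nonzero remainder: -168t^3-336t^2-4200t+11088. Dividing through by -168 gives the monic gcd t^3+2t^2+25t-66.

t^3+2t^2+25t-66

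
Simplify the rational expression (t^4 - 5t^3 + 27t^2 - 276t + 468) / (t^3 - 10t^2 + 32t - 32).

(t^3 - 3t^2 + 21t - 234)/(t^2 - 8t + 16)

Apply the Euclidean algorithm:
  t^4 - 5t^3 + 27t^2 - 276t + 468 = (t + 5)(t^3 - 10t^2 + 32t - 32) + (45t^2 - 404t + 628)
  t^3 - 10t^2 + 32t - 32 = ((1/45)t - 46/2025)(45t^2 - 404t + 628) + ((17956/2025)t - 35912/2025)
  45t^2 - 404t + 628 = ((91125/17956)t - 317925/8978)((17956/2025)t - 35912/2025) + (0)
Last nonzero remainder: (17956/2025)t - 35912/2025. Dividing through by 17956/2025 gives the monic gcd t - 2.
Cancel t - 2 from numerator and denominator to get the reduced form.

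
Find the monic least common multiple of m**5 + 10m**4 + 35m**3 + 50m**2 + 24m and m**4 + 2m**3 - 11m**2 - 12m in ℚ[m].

By polynomial division,
  m**5 + 10m**4 + 35m**3 + 50m**2 + 24m = (m + 8)(m**4 + 2m**3 - 11m**2 - 12m) + (30m**3 + 150m**2 + 120m)
  m**4 + 2m**3 - 11m**2 - 12m = ((1/30)m - 1/10)(30m**3 + 150m**2 + 120m) + (0)
Last nonzero remainder: 30m**3 + 150m**2 + 120m. Dividing through by 30 gives the monic gcd m**3 + 5m**2 + 4m.
Then lcm(f, g) = f·g / gcd(f, g); expanding and making the result monic gives the answer.

m**6 + 7m**5 + 5m**4 - 55m**3 - 126m**2 - 72m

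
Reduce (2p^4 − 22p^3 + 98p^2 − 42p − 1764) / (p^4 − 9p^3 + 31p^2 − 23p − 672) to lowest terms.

Repeated division with remainder:
  2p^4 − 22p^3 + 98p^2 − 42p − 1764 = (2)(p^4 − 9p^3 + 31p^2 − 23p − 672) + (−4p^3 + 36p^2 + 4p − 420)
  p^4 − 9p^3 + 31p^2 − 23p − 672 = (−(1/4)p)(−4p^3 + 36p^2 + 4p − 420) + (32p^2 − 128p − 672)
  −4p^3 + 36p^2 + 4p − 420 = (−(1/8)p + 5/8)(32p^2 − 128p − 672) + (0)
Last nonzero remainder: 32p^2 − 128p − 672. Dividing through by 32 gives the monic gcd p^2 − 4p − 21.
Cancel p^2 − 4p − 21 from numerator and denominator to get the reduced form.

(2p^2 − 14p + 84)/(p^2 − 5p + 32)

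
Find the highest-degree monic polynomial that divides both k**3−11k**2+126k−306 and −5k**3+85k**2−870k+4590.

k**2−8k+102

By polynomial division,
  k**3−11k**2+126k−306 = (−1/5)(−5k**3+85k**2−870k+4590) + (6k**2−48k+612)
  −5k**3+85k**2−870k+4590 = (−(5/6)k+15/2)(6k**2−48k+612) + (0)
Last nonzero remainder: 6k**2−48k+612. Dividing through by 6 gives the monic gcd k**2−8k+102.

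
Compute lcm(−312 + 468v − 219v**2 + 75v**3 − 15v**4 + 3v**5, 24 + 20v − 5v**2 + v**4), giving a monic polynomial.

−312 + 52v + 301v**2 − 61v**3 + 12v**4 + 8v**5 − v**6 + v**7

By polynomial division,
  3v**5 − 15v**4 + 75v**3 − 219v**2 + 468v − 312 = (3v − 15)(v**4 − 5v**2 + 20v + 24) + (90v**3 − 354v**2 + 696v + 48)
  v**4 − 5v**2 + 20v + 24 = ((1/90)v + 59/1350)(90v**3 − 354v**2 + 696v + 48) + ((616/225)v**2 − (2464/225)v + 4928/225)
  90v**3 − 354v**2 + 696v + 48 = ((10125/308)v + 675/308)((616/225)v**2 − (2464/225)v + 4928/225) + (0)
Last nonzero remainder: (616/225)v**2 − (2464/225)v + 4928/225. Dividing through by 616/225 gives the monic gcd v**2 − 4v + 8.
Then lcm(f, g) = f·g / gcd(f, g); expanding and making the result monic gives the answer.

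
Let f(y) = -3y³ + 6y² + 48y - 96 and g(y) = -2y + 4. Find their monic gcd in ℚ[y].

y - 2

By polynomial division,
  -3y³ + 6y² + 48y - 96 = ((3/2)y² - 24)(-2y + 4) + (0)
Last nonzero remainder: -2y + 4. Dividing through by -2 gives the monic gcd y - 2.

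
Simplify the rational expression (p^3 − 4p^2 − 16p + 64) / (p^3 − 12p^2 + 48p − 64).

(p + 4)/(p − 4)

Repeated division with remainder:
  p^3 − 4p^2 − 16p + 64 = (p^3 − 12p^2 + 48p − 64) + (8p^2 − 64p + 128)
  p^3 − 12p^2 + 48p − 64 = ((1/8)p − 1/2)(8p^2 − 64p + 128) + (0)
Last nonzero remainder: 8p^2 − 64p + 128. Dividing through by 8 gives the monic gcd p^2 − 8p + 16.
Cancel p^2 − 8p + 16 from numerator and denominator to get the reduced form.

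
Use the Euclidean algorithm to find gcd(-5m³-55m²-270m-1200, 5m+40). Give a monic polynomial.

Euclidean algorithm in ℚ[m]:
  -5m³-55m²-270m-1200 = (-m²-3m-30)(5m+40) + (0)
Last nonzero remainder: 5m+40. Dividing through by 5 gives the monic gcd m+8.

m+8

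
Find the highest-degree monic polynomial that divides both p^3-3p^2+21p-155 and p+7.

Euclidean algorithm in ℚ[p]:
  p^3-3p^2+21p-155 = (p^2-10p+91)(p+7) + (-792)
  p+7 = (-(1/792)p-7/792)(-792) + (0)
The last nonzero remainder is the constant -792, so the polynomials are coprime and gcd = 1.

1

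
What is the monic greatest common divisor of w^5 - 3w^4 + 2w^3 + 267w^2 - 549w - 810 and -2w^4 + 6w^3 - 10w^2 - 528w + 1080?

w^3 - w^2 + 3w + 270

Repeated division with remainder:
  w^5 - 3w^4 + 2w^3 + 267w^2 - 549w - 810 = (-(1/2)w)(-2w^4 + 6w^3 - 10w^2 - 528w + 1080) + (-3w^3 + 3w^2 - 9w - 810)
  -2w^4 + 6w^3 - 10w^2 - 528w + 1080 = ((2/3)w - 4/3)(-3w^3 + 3w^2 - 9w - 810) + (0)
Last nonzero remainder: -3w^3 + 3w^2 - 9w - 810. Dividing through by -3 gives the monic gcd w^3 - w^2 + 3w + 270.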